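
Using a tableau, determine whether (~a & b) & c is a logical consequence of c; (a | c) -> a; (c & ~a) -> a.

Initial set: {c; ((a | c) -> a); ((c & ~a) -> a); ~((~a & b) & c)}.
((a | c) -> a): β-rule — branch into ~(a | c)  //  a.
  branch 1 (add ~(a | c)):
    ~(a | c): α-rule — add ~a, ~c.
    × closes — contains both c and ~c.
  branch 2 (add a):
    ((c & ~a) -> a): β-rule — branch into ~(c & ~a)  //  a.
      branch 2.1 (add ~(c & ~a)):
        ~((~a & b) & c): β-rule — branch into ~(~a & b)  //  ~c.
          branch 2.1.1 (add ~(~a & b)):
            ~(c & ~a): β-rule — branch into ~c  //  ~~a.
              branch 2.1.1.1 (add ~c):
                × closes — contains both c and ~c.
              branch 2.1.1.2 (add ~~a):
                ~(~a & b): β-rule — branch into ~~a  //  ~b.
                  branch 2.1.1.2.1 (add ~~a):
                    ○ open, literals {a=1, c=1}.
                  branch 2.1.1.2.2 (add ~b):
                    ○ open, literals {a=1, b=0, c=1}.
          branch 2.1.2 (add ~c):
            × closes — contains both c and ~c.
      branch 2.2 (add a):
        ~((~a & b) & c): β-rule — branch into ~(~a & b)  //  ~c.
          branch 2.2.1 (add ~(~a & b)):
            ~(~a & b): β-rule — branch into ~~a  //  ~b.
              branch 2.2.1.1 (add ~~a):
                ○ open, literals {a=1, c=1}.
              branch 2.2.1.2 (add ~b):
                ○ open, literals {a=1, b=0, c=1}.
          branch 2.2.2 (add ~c):
            × closes — contains both c and ~c.
4 branches closed, 4 open.
An open branch gives a countermodel: a=1, c=1 (unmentioned atoms arbitrary); the premises hold there but the conclusion fails.

No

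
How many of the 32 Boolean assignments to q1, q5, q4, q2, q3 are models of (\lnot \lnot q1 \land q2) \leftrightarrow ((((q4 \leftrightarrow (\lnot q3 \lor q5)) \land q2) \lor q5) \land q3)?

20

Initial set: {T ((\lnot \lnot q1 \land q2) \leftrightarrow ((((q4 \leftrightarrow (\lnot q3 \lor q5)) \land q2) \lor q5) \land q3))}.
T ((\lnot \lnot q1 \land q2) \leftrightarrow ((((q4 \leftrightarrow (\lnot q3 \lor q5)) \land q2) \lor q5) \land q3)): β-rule — branch into T (\lnot \lnot q1 \land q2), T ((((q4 \leftrightarrow (\lnot q3 \lor q5)) \land q2) \lor q5) \land q3)  //  F (\lnot \lnot q1 \land q2), F ((((q4 \leftrightarrow (\lnot q3 \lor q5)) \land q2) \lor q5) \land q3).
  branch 1 (add T (\lnot \lnot q1 \land q2), T ((((q4 \leftrightarrow (\lnot q3 \lor q5)) \land q2) \lor q5) \land q3)):
    T (\lnot \lnot q1 \land q2): α-rule — add T \lnot \lnot q1, T q2.
    T ((((q4 \leftrightarrow (\lnot q3 \lor q5)) \land q2) \lor q5) \land q3): α-rule — add T (((q4 \leftrightarrow (\lnot q3 \lor q5)) \land q2) \lor q5), T q3.
    T \lnot \lnot q1: drop double negation, giving T q1.
    T (((q4 \leftrightarrow (\lnot q3 \lor q5)) \land q2) \lor q5): β-rule — branch into T ((q4 \leftrightarrow (\lnot q3 \lor q5)) \land q2)  //  T q5.
      branch 1.1 (add T ((q4 \leftrightarrow (\lnot q3 \lor q5)) \land q2)):
        T ((q4 \leftrightarrow (\lnot q3 \lor q5)) \land q2): α-rule — add T (q4 \leftrightarrow (\lnot q3 \lor q5)), T q2.
        T (q4 \leftrightarrow (\lnot q3 \lor q5)): β-rule — branch into T q4, T (\lnot q3 \lor q5)  //  F q4, F (\lnot q3 \lor q5).
          branch 1.1.1 (add T q4, T (\lnot q3 \lor q5)):
            T (\lnot q3 \lor q5): β-rule — branch into T \lnot q3  //  T q5.
              branch 1.1.1.1 (add T \lnot q3):
                × closes — contains both q3 and \lnot q3.
              branch 1.1.1.2 (add T q5):
                ○ open, literals {q1=1, q2=1, q3=1, q4=1, q5=1}.
          branch 1.1.2 (add F q4, F (\lnot q3 \lor q5)):
            F (\lnot q3 \lor q5): α-rule — add F \lnot q3, F q5.
            ○ open, literals {q1=1, q2=1, q3=1, q4=0, q5=0}.
      branch 1.2 (add T q5):
        ○ open, literals {q1=1, q2=1, q3=1, q5=1}.
  branch 2 (add F (\lnot \lnot q1 \land q2), F ((((q4 \leftrightarrow (\lnot q3 \lor q5)) \land q2) \lor q5) \land q3)):
    F (\lnot \lnot q1 \land q2): β-rule — branch into F \lnot \lnot q1  //  F q2.
      branch 2.1 (add F \lnot \lnot q1):
        F \lnot \lnot q1: drop double negation, giving F q1.
        F ((((q4 \leftrightarrow (\lnot q3 \lor q5)) \land q2) \lor q5) \land q3): β-rule — branch into F (((q4 \leftrightarrow (\lnot q3 \lor q5)) \land q2) \lor q5)  //  F q3.
          branch 2.1.1 (add F (((q4 \leftrightarrow (\lnot q3 \lor q5)) \land q2) \lor q5)):
            F (((q4 \leftrightarrow (\lnot q3 \lor q5)) \land q2) \lor q5): α-rule — add F ((q4 \leftrightarrow (\lnot q3 \lor q5)) \land q2), F q5.
            F ((q4 \leftrightarrow (\lnot q3 \lor q5)) \land q2): β-rule — branch into F (q4 \leftrightarrow (\lnot q3 \lor q5))  //  F q2.
              branch 2.1.1.1 (add F (q4 \leftrightarrow (\lnot q3 \lor q5))):
                F (q4 \leftrightarrow (\lnot q3 \lor q5)): β-rule — branch into T q4, F (\lnot q3 \lor q5)  //  F q4, T (\lnot q3 \lor q5).
                  branch 2.1.1.1.1 (add T q4, F (\lnot q3 \lor q5)):
                    F (\lnot q3 \lor q5): α-rule — add F \lnot q3, F q5.
                    ○ open, literals {q1=0, q3=1, q4=1, q5=0}.
                  branch 2.1.1.1.2 (add F q4, T (\lnot q3 \lor q5)):
                    T (\lnot q3 \lor q5): β-rule — branch into T \lnot q3  //  T q5.
                      branch 2.1.1.1.2.1 (add T \lnot q3):
                        ○ open, literals {q1=0, q3=0, q4=0, q5=0}.
                      branch 2.1.1.1.2.2 (add T q5):
                        × closes — contains both q5 and \lnot q5.
              branch 2.1.1.2 (add F q2):
                ○ open, literals {q1=0, q2=0, q5=0}.
          branch 2.1.2 (add F q3):
            ○ open, literals {q1=0, q3=0}.
      branch 2.2 (add F q2):
        F ((((q4 \leftrightarrow (\lnot q3 \lor q5)) \land q2) \lor q5) \land q3): β-rule — branch into F (((q4 \leftrightarrow (\lnot q3 \lor q5)) \land q2) \lor q5)  //  F q3.
          branch 2.2.1 (add F (((q4 \leftrightarrow (\lnot q3 \lor q5)) \land q2) \lor q5)):
            F (((q4 \leftrightarrow (\lnot q3 \lor q5)) \land q2) \lor q5): α-rule — add F ((q4 \leftrightarrow (\lnot q3 \lor q5)) \land q2), F q5.
            F ((q4 \leftrightarrow (\lnot q3 \lor q5)) \land q2): β-rule — branch into F (q4 \leftrightarrow (\lnot q3 \lor q5))  //  F q2.
              branch 2.2.1.1 (add F (q4 \leftrightarrow (\lnot q3 \lor q5))):
                F (q4 \leftrightarrow (\lnot q3 \lor q5)): β-rule — branch into T q4, F (\lnot q3 \lor q5)  //  F q4, T (\lnot q3 \lor q5).
                  branch 2.2.1.1.1 (add T q4, F (\lnot q3 \lor q5)):
                    F (\lnot q3 \lor q5): α-rule — add F \lnot q3, F q5.
                    ○ open, literals {q2=0, q3=1, q4=1, q5=0}.
                  branch 2.2.1.1.2 (add F q4, T (\lnot q3 \lor q5)):
                    T (\lnot q3 \lor q5): β-rule — branch into T \lnot q3  //  T q5.
                      branch 2.2.1.1.2.1 (add T \lnot q3):
                        ○ open, literals {q2=0, q3=0, q4=0, q5=0}.
                      branch 2.2.1.1.2.2 (add T q5):
                        × closes — contains both q5 and \lnot q5.
              branch 2.2.1.2 (add F q2):
                ○ open, literals {q2=0, q5=0}.
          branch 2.2.2 (add F q3):
            ○ open, literals {q2=0, q3=0}.
3 branches closed, 11 open.
Each open branch fixes some atoms; the unmentioned ones are free. Counting distinct full assignments: branch {q1=1, q2=1, q3=1, q4=1, q5=1} (none free) contributes 1 new; branch {q1=1, q2=1, q3=1, q4=0, q5=0} (none free) contributes 1 new; branch {q1=1, q2=1, q3=1, q5=1} (q4) contributes 1 new; branch {q1=0, q3=1, q4=1, q5=0} (q2) contributes 2 new; branch {q1=0, q3=0, q4=0, q5=0} (q2) contributes 2 new; branch {q1=0, q2=0, q5=0} (q4, q3) contributes 2 new; branch {q1=0, q3=0} (q5, q4, q2) contributes 5 new; branch {q2=0, q3=1, q4=1, q5=0} (q1) contributes 1 new; branch {q2=0, q3=0, q4=0, q5=0} (q1) contributes 1 new; branch {q2=0, q5=0} (q1, q4, q3) contributes 2 new; branch {q2=0, q3=0} (q1, q5, q4) contributes 2 new. Total: 20.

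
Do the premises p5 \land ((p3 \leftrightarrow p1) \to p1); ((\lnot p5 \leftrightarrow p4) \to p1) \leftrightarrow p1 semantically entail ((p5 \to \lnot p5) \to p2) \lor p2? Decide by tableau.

Yes

Initial set: {(p5 \land ((p3 \leftrightarrow p1) \to p1)); (((\lnot p5 \leftrightarrow p4) \to p1) \leftrightarrow p1); \lnot (((p5 \to \lnot p5) \to p2) \lor p2)}.
(p5 \land ((p3 \leftrightarrow p1) \to p1)): α-rule — add p5, ((p3 \leftrightarrow p1) \to p1).
\lnot (((p5 \to \lnot p5) \to p2) \lor p2): α-rule — add \lnot ((p5 \to \lnot p5) \to p2), \lnot p2.
\lnot ((p5 \to \lnot p5) \to p2): α-rule — add (p5 \to \lnot p5), \lnot p2.
(((\lnot p5 \leftrightarrow p4) \to p1) \leftrightarrow p1): β-rule — branch into ((\lnot p5 \leftrightarrow p4) \to p1), p1  //  \lnot ((\lnot p5 \leftrightarrow p4) \to p1), \lnot p1.
  branch 1 (add ((\lnot p5 \leftrightarrow p4) \to p1), p1):
    ((p3 \leftrightarrow p1) \to p1): β-rule — branch into \lnot (p3 \leftrightarrow p1)  //  p1.
      branch 1.1 (add \lnot (p3 \leftrightarrow p1)):
        (p5 \to \lnot p5): β-rule — branch into \lnot p5  //  \lnot p5.
          branch 1.1.1 (add \lnot p5):
            × closes — contains both p5 and \lnot p5.
          branch 1.1.2 (add \lnot p5):
            × closes — contains both p5 and \lnot p5.
      branch 1.2 (add p1):
        (p5 \to \lnot p5): β-rule — branch into \lnot p5  //  \lnot p5.
          branch 1.2.1 (add \lnot p5):
            × closes — contains both p5 and \lnot p5.
          branch 1.2.2 (add \lnot p5):
            × closes — contains both p5 and \lnot p5.
  branch 2 (add \lnot ((\lnot p5 \leftrightarrow p4) \to p1), \lnot p1):
    \lnot ((\lnot p5 \leftrightarrow p4) \to p1): α-rule — add (\lnot p5 \leftrightarrow p4), \lnot p1.
    ((p3 \leftrightarrow p1) \to p1): β-rule — branch into \lnot (p3 \leftrightarrow p1)  //  p1.
      branch 2.1 (add \lnot (p3 \leftrightarrow p1)):
        (p5 \to \lnot p5): β-rule — branch into \lnot p5  //  \lnot p5.
          branch 2.1.1 (add \lnot p5):
            × closes — contains both p5 and \lnot p5.
          branch 2.1.2 (add \lnot p5):
            × closes — contains both p5 and \lnot p5.
      branch 2.2 (add p1):
        × closes — contains both p1 and \lnot p1.
All 7 branches close.
Every branch closed, so the premises entail the conclusion.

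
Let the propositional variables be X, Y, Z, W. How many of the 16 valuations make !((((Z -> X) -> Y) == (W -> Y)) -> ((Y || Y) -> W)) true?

4

Initial set: {!((((Z -> X) -> Y) == (W -> Y)) -> ((Y || Y) -> W))}.
!((((Z -> X) -> Y) == (W -> Y)) -> ((Y || Y) -> W)): α-rule — add (((Z -> X) -> Y) == (W -> Y)), !((Y || Y) -> W).
!((Y || Y) -> W): α-rule — add (Y || Y), !W.
(((Z -> X) -> Y) == (W -> Y)): β-rule — branch into ((Z -> X) -> Y), (W -> Y)  //  !((Z -> X) -> Y), !(W -> Y).
  branch 1 (add ((Z -> X) -> Y), (W -> Y)):
    (Y || Y): β-rule — branch into Y  //  Y.
      branch 1.1 (add Y):
        ((Z -> X) -> Y): β-rule — branch into !(Z -> X)  //  Y.
          branch 1.1.1 (add !(Z -> X)):
            !(Z -> X): α-rule — add Z, !X.
            (W -> Y): β-rule — branch into !W  //  Y.
              branch 1.1.1.1 (add !W):
                ○ open, literals {W=false, X=false, Y=true, Z=true}.
              branch 1.1.1.2 (add Y):
                ○ open, literals {W=false, X=false, Y=true, Z=true}.
          branch 1.1.2 (add Y):
            (W -> Y): β-rule — branch into !W  //  Y.
              branch 1.1.2.1 (add !W):
                ○ open, literals {W=false, Y=true}.
              branch 1.1.2.2 (add Y):
                ○ open, literals {W=false, Y=true}.
      branch 1.2 (add Y):
        ((Z -> X) -> Y): β-rule — branch into !(Z -> X)  //  Y.
          branch 1.2.1 (add !(Z -> X)):
            !(Z -> X): α-rule — add Z, !X.
            (W -> Y): β-rule — branch into !W  //  Y.
              branch 1.2.1.1 (add !W):
                ○ open, literals {W=false, X=false, Y=true, Z=true}.
              branch 1.2.1.2 (add Y):
                ○ open, literals {W=false, X=false, Y=true, Z=true}.
          branch 1.2.2 (add Y):
            (W -> Y): β-rule — branch into !W  //  Y.
              branch 1.2.2.1 (add !W):
                ○ open, literals {W=false, Y=true}.
              branch 1.2.2.2 (add Y):
                ○ open, literals {W=false, Y=true}.
  branch 2 (add !((Z -> X) -> Y), !(W -> Y)):
    !((Z -> X) -> Y): α-rule — add (Z -> X), !Y.
    !(W -> Y): α-rule — add W, !Y.
    × closes — contains both W and !W.
1 branch closed, 8 open.
Each open branch fixes some atoms; the unmentioned ones are free. Counting distinct full assignments: branch {W=false, X=false, Y=true, Z=true} (none free) contributes 1 new; branch {W=false, X=false, Y=true, Z=true} (none free) contributes 0 new; branch {W=false, Y=true} (X, Z) contributes 3 new; branch {W=false, Y=true} (X, Z) contributes 0 new; branch {W=false, X=false, Y=true, Z=true} (none free) contributes 0 new; branch {W=false, X=false, Y=true, Z=true} (none free) contributes 0 new; branch {W=false, Y=true} (X, Z) contributes 0 new; branch {W=false, Y=true} (X, Z) contributes 0 new. Total: 4.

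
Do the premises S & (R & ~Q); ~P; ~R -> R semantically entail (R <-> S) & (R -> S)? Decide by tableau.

Yes

Initial set: {(S & (R & ~Q)); ~P; (~R -> R); ~((R <-> S) & (R -> S))}.
(S & (R & ~Q)): α-rule — add S, (R & ~Q).
(R & ~Q): α-rule — add R, ~Q.
(~R -> R): β-rule — branch into ~~R  //  R.
  branch 1 (add ~~R):
    ~((R <-> S) & (R -> S)): β-rule — branch into ~(R <-> S)  //  ~(R -> S).
      branch 1.1 (add ~(R <-> S)):
        ~(R <-> S): β-rule — branch into R, ~S  //  ~R, S.
          branch 1.1.1 (add R, ~S):
            × closes — contains both S and ~S.
          branch 1.1.2 (add ~R, S):
            × closes — contains both R and ~R.
      branch 1.2 (add ~(R -> S)):
        ~(R -> S): α-rule — add R, ~S.
        × closes — contains both S and ~S.
  branch 2 (add R):
    ~((R <-> S) & (R -> S)): β-rule — branch into ~(R <-> S)  //  ~(R -> S).
      branch 2.1 (add ~(R <-> S)):
        ~(R <-> S): β-rule — branch into R, ~S  //  ~R, S.
          branch 2.1.1 (add R, ~S):
            × closes — contains both S and ~S.
          branch 2.1.2 (add ~R, S):
            × closes — contains both R and ~R.
      branch 2.2 (add ~(R -> S)):
        ~(R -> S): α-rule — add R, ~S.
        × closes — contains both S and ~S.
All 6 branches close.
Every branch closed, so the premises entail the conclusion.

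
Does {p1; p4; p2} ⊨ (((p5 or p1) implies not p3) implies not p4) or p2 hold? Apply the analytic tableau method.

Yes

Initial set: {T p1; T p4; T p2; F ((((p5 or p1) implies not p3) implies not p4) or p2)}.
F ((((p5 or p1) implies not p3) implies not p4) or p2): α-rule — add F (((p5 or p1) implies not p3) implies not p4), F p2.
× closes — contains both p2 and not p2.
All 1 branch closes.
Every branch closed, so the premises entail the conclusion.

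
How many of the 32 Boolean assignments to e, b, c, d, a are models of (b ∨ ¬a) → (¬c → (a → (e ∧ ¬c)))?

30

Initial set: {T ((b ∨ ¬a) → (¬c → (a → (e ∧ ¬c))))}.
T ((b ∨ ¬a) → (¬c → (a → (e ∧ ¬c)))): β-rule — branch into F (b ∨ ¬a)  //  T (¬c → (a → (e ∧ ¬c))).
  branch 1 (add F (b ∨ ¬a)):
    F (b ∨ ¬a): α-rule — add F b, F ¬a.
    ○ open, literals {a=1, b=0}.
  branch 2 (add T (¬c → (a → (e ∧ ¬c)))):
    T (¬c → (a → (e ∧ ¬c))): β-rule — branch into F ¬c  //  T (a → (e ∧ ¬c)).
      branch 2.1 (add F ¬c):
        ○ open, literals {c=1}.
      branch 2.2 (add T (a → (e ∧ ¬c))):
        T (a → (e ∧ ¬c)): β-rule — branch into F a  //  T (e ∧ ¬c).
          branch 2.2.1 (add F a):
            ○ open, literals {a=0}.
          branch 2.2.2 (add T (e ∧ ¬c)):
            T (e ∧ ¬c): α-rule — add T e, T ¬c.
            ○ open, literals {c=0, e=1}.
0 branches closed, 4 open.
Each open branch fixes some atoms; the unmentioned ones are free. Counting distinct full assignments: branch {a=1, b=0} (e, c, d) contributes 8 new; branch {c=1} (e, b, d, a) contributes 12 new; branch {a=0} (e, b, c, d) contributes 8 new; branch {c=0, e=1} (b, d, a) contributes 2 new. Total: 30.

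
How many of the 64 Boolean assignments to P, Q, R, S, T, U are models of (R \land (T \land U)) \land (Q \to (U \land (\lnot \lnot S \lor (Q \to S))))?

Initial set: {((R \land (T \land U)) \land (Q \to (U \land (\lnot \lnot S \lor (Q \to S)))))}.
((R \land (T \land U)) \land (Q \to (U \land (\lnot \lnot S \lor (Q \to S))))): α-rule — add (R \land (T \land U)), (Q \to (U \land (\lnot \lnot S \lor (Q \to S)))).
(R \land (T \land U)): α-rule — add R, (T \land U).
(T \land U): α-rule — add T, U.
(Q \to (U \land (\lnot \lnot S \lor (Q \to S)))): β-rule — branch into \lnot Q  //  (U \land (\lnot \lnot S \lor (Q \to S))).
  branch 1 (add \lnot Q):
    ○ open, literals {Q=false, R=true, T=true, U=true}.
  branch 2 (add (U \land (\lnot \lnot S \lor (Q \to S)))):
    (U \land (\lnot \lnot S \lor (Q \to S))): α-rule — add U, (\lnot \lnot S \lor (Q \to S)).
    (\lnot \lnot S \lor (Q \to S)): β-rule — branch into \lnot \lnot S  //  (Q \to S).
      branch 2.1 (add \lnot \lnot S):
        \lnot \lnot S: drop double negation, giving S.
        ○ open, literals {R=true, S=true, T=true, U=true}.
      branch 2.2 (add (Q \to S)):
        (Q \to S): β-rule — branch into \lnot Q  //  S.
          branch 2.2.1 (add \lnot Q):
            ○ open, literals {Q=false, R=true, T=true, U=true}.
          branch 2.2.2 (add S):
            ○ open, literals {R=true, S=true, T=true, U=true}.
0 branches closed, 4 open.
Each open branch fixes some atoms; the unmentioned ones are free. Counting distinct full assignments: branch {Q=false, R=true, T=true, U=true} (P, S) contributes 4 new; branch {R=true, S=true, T=true, U=true} (P, Q) contributes 2 new; branch {Q=false, R=true, T=true, U=true} (P, S) contributes 0 new; branch {R=true, S=true, T=true, U=true} (P, Q) contributes 0 new. Total: 6.

6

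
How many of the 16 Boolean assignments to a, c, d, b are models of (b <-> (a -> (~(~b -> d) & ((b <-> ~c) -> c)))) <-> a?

6

Initial set: {((b <-> (a -> (~(~b -> d) & ((b <-> ~c) -> c)))) <-> a)}.
((b <-> (a -> (~(~b -> d) & ((b <-> ~c) -> c)))) <-> a): β-rule — branch into (b <-> (a -> (~(~b -> d) & ((b <-> ~c) -> c)))), a  //  ~(b <-> (a -> (~(~b -> d) & ((b <-> ~c) -> c)))), ~a.
  branch 1 (add (b <-> (a -> (~(~b -> d) & ((b <-> ~c) -> c)))), a):
    (b <-> (a -> (~(~b -> d) & ((b <-> ~c) -> c)))): β-rule — branch into b, (a -> (~(~b -> d) & ((b <-> ~c) -> c)))  //  ~b, ~(a -> (~(~b -> d) & ((b <-> ~c) -> c))).
      branch 1.1 (add b, (a -> (~(~b -> d) & ((b <-> ~c) -> c)))):
        (a -> (~(~b -> d) & ((b <-> ~c) -> c))): β-rule — branch into ~a  //  (~(~b -> d) & ((b <-> ~c) -> c)).
          branch 1.1.1 (add ~a):
            × closes — contains both a and ~a.
          branch 1.1.2 (add (~(~b -> d) & ((b <-> ~c) -> c))):
            (~(~b -> d) & ((b <-> ~c) -> c)): α-rule — add ~(~b -> d), ((b <-> ~c) -> c).
            ~(~b -> d): α-rule — add ~b, ~d.
            × closes — contains both b and ~b.
      branch 1.2 (add ~b, ~(a -> (~(~b -> d) & ((b <-> ~c) -> c)))):
        ~(a -> (~(~b -> d) & ((b <-> ~c) -> c))): α-rule — add a, ~(~(~b -> d) & ((b <-> ~c) -> c)).
        ~(~(~b -> d) & ((b <-> ~c) -> c)): β-rule — branch into ~~(~b -> d)  //  ~((b <-> ~c) -> c).
          branch 1.2.1 (add ~~(~b -> d)):
            ~~(~b -> d): β-rule — branch into ~~b  //  d.
              branch 1.2.1.1 (add ~~b):
                × closes — contains both b and ~b.
              branch 1.2.1.2 (add d):
                ○ open, literals {a=T, b=F, d=T}.
          branch 1.2.2 (add ~((b <-> ~c) -> c)):
            ~((b <-> ~c) -> c): α-rule — add (b <-> ~c), ~c.
            (b <-> ~c): β-rule — branch into b, ~c  //  ~b, ~~c.
              branch 1.2.2.1 (add b, ~c):
                × closes — contains both b and ~b.
              branch 1.2.2.2 (add ~b, ~~c):
                × closes — contains both c and ~c.
  branch 2 (add ~(b <-> (a -> (~(~b -> d) & ((b <-> ~c) -> c)))), ~a):
    ~(b <-> (a -> (~(~b -> d) & ((b <-> ~c) -> c)))): β-rule — branch into b, ~(a -> (~(~b -> d) & ((b <-> ~c) -> c)))  //  ~b, (a -> (~(~b -> d) & ((b <-> ~c) -> c))).
      branch 2.1 (add b, ~(a -> (~(~b -> d) & ((b <-> ~c) -> c)))):
        ~(a -> (~(~b -> d) & ((b <-> ~c) -> c))): α-rule — add a, ~(~(~b -> d) & ((b <-> ~c) -> c)).
        × closes — contains both a and ~a.
      branch 2.2 (add ~b, (a -> (~(~b -> d) & ((b <-> ~c) -> c)))):
        (a -> (~(~b -> d) & ((b <-> ~c) -> c))): β-rule — branch into ~a  //  (~(~b -> d) & ((b <-> ~c) -> c)).
          branch 2.2.1 (add ~a):
            ○ open, literals {a=F, b=F}.
          branch 2.2.2 (add (~(~b -> d) & ((b <-> ~c) -> c))):
            (~(~b -> d) & ((b <-> ~c) -> c)): α-rule — add ~(~b -> d), ((b <-> ~c) -> c).
            ~(~b -> d): α-rule — add ~b, ~d.
            ((b <-> ~c) -> c): β-rule — branch into ~(b <-> ~c)  //  c.
              branch 2.2.2.1 (add ~(b <-> ~c)):
                ~(b <-> ~c): β-rule — branch into b, ~~c  //  ~b, ~c.
                  branch 2.2.2.1.1 (add b, ~~c):
                    × closes — contains both b and ~b.
                  branch 2.2.2.1.2 (add ~b, ~c):
                    ○ open, literals {a=F, b=F, c=F, d=F}.
              branch 2.2.2.2 (add c):
                ○ open, literals {a=F, b=F, c=T, d=F}.
7 branches closed, 4 open.
Each open branch fixes some atoms; the unmentioned ones are free. Counting distinct full assignments: branch {a=T, b=F, d=T} (c) contributes 2 new; branch {a=F, b=F} (c, d) contributes 4 new; branch {a=F, b=F, c=F, d=F} (none free) contributes 0 new; branch {a=F, b=F, c=T, d=F} (none free) contributes 0 new. Total: 6.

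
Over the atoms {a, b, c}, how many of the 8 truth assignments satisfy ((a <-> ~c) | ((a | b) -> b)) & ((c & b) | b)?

Initial set: {(((a <-> ~c) | ((a | b) -> b)) & ((c & b) | b))}.
(((a <-> ~c) | ((a | b) -> b)) & ((c & b) | b)): α-rule — add ((a <-> ~c) | ((a | b) -> b)), ((c & b) | b).
((a <-> ~c) | ((a | b) -> b)): β-rule — branch into (a <-> ~c)  //  ((a | b) -> b).
  branch 1 (add (a <-> ~c)):
    ((c & b) | b): β-rule — branch into (c & b)  //  b.
      branch 1.1 (add (c & b)):
        (c & b): α-rule — add c, b.
        (a <-> ~c): β-rule — branch into a, ~c  //  ~a, ~~c.
          branch 1.1.1 (add a, ~c):
            × closes — contains both c and ~c.
          branch 1.1.2 (add ~a, ~~c):
            ○ open, literals {a=0, b=1, c=1}.
      branch 1.2 (add b):
        (a <-> ~c): β-rule — branch into a, ~c  //  ~a, ~~c.
          branch 1.2.1 (add a, ~c):
            ○ open, literals {a=1, b=1, c=0}.
          branch 1.2.2 (add ~a, ~~c):
            ○ open, literals {a=0, b=1, c=1}.
  branch 2 (add ((a | b) -> b)):
    ((c & b) | b): β-rule — branch into (c & b)  //  b.
      branch 2.1 (add (c & b)):
        (c & b): α-rule — add c, b.
        ((a | b) -> b): β-rule — branch into ~(a | b)  //  b.
          branch 2.1.1 (add ~(a | b)):
            ~(a | b): α-rule — add ~a, ~b.
            × closes — contains both b and ~b.
          branch 2.1.2 (add b):
            ○ open, literals {b=1, c=1}.
      branch 2.2 (add b):
        ((a | b) -> b): β-rule — branch into ~(a | b)  //  b.
          branch 2.2.1 (add ~(a | b)):
            ~(a | b): α-rule — add ~a, ~b.
            × closes — contains both b and ~b.
          branch 2.2.2 (add b):
            ○ open, literals {b=1}.
3 branches closed, 5 open.
Each open branch fixes some atoms; the unmentioned ones are free. Counting distinct full assignments: branch {a=0, b=1, c=1} (none free) contributes 1 new; branch {a=1, b=1, c=0} (none free) contributes 1 new; branch {a=0, b=1, c=1} (none free) contributes 0 new; branch {b=1, c=1} (a) contributes 1 new; branch {b=1} (a, c) contributes 1 new. Total: 4.

4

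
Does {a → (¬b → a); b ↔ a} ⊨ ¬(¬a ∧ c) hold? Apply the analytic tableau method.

No

Initial set: {(a → (¬b → a)); (b ↔ a); ¬¬(¬a ∧ c)}.
¬¬(¬a ∧ c): α-rule — add ¬a, c.
(a → (¬b → a)): β-rule — branch into ¬a  //  (¬b → a).
  branch 1 (add ¬a):
    (b ↔ a): β-rule — branch into b, a  //  ¬b, ¬a.
      branch 1.1 (add b, a):
        × closes — contains both a and ¬a.
      branch 1.2 (add ¬b, ¬a):
        ○ open, literals {a=false, b=false, c=true}.
  branch 2 (add (¬b → a)):
    (b ↔ a): β-rule — branch into b, a  //  ¬b, ¬a.
      branch 2.1 (add b, a):
        × closes — contains both a and ¬a.
      branch 2.2 (add ¬b, ¬a):
        (¬b → a): β-rule — branch into ¬¬b  //  a.
          branch 2.2.1 (add ¬¬b):
            × closes — contains both b and ¬b.
          branch 2.2.2 (add a):
            × closes — contains both a and ¬a.
4 branches closed, 1 open.
An open branch gives a countermodel: a=false, b=false, c=true (unmentioned atoms arbitrary); the premises hold there but the conclusion fails.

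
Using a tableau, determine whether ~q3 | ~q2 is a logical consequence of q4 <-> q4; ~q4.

Initial set: {(q4 <-> q4); ~q4; ~(~q3 | ~q2)}.
~(~q3 | ~q2): α-rule — add ~~q3, ~~q2.
(q4 <-> q4): β-rule — branch into q4, q4  //  ~q4, ~q4.
  branch 1 (add q4, q4):
    × closes — contains both q4 and ~q4.
  branch 2 (add ~q4, ~q4):
    ○ open, literals {q2=true, q3=true, q4=false}.
1 branch closed, 1 open.
An open branch gives a countermodel: q2=true, q3=true, q4=false (unmentioned atoms arbitrary); the premises hold there but the conclusion fails.

No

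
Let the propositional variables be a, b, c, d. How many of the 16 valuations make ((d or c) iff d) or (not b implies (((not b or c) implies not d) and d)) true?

Initial set: {(((d or c) iff d) or (not b implies (((not b or c) implies not d) and d)))}.
(((d or c) iff d) or (not b implies (((not b or c) implies not d) and d))): β-rule — branch into ((d or c) iff d)  //  (not b implies (((not b or c) implies not d) and d)).
  branch 1 (add ((d or c) iff d)):
    ((d or c) iff d): β-rule — branch into (d or c), d  //  not (d or c), not d.
      branch 1.1 (add (d or c), d):
        (d or c): β-rule — branch into d  //  c.
          branch 1.1.1 (add d):
            ○ open, literals {d=T}.
          branch 1.1.2 (add c):
            ○ open, literals {c=T, d=T}.
      branch 1.2 (add not (d or c), not d):
        not (d or c): α-rule — add not d, not c.
        ○ open, literals {c=F, d=F}.
  branch 2 (add (not b implies (((not b or c) implies not d) and d))):
    (not b implies (((not b or c) implies not d) and d)): β-rule — branch into not not b  //  (((not b or c) implies not d) and d).
      branch 2.1 (add not not b):
        ○ open, literals {b=T}.
      branch 2.2 (add (((not b or c) implies not d) and d)):
        (((not b or c) implies not d) and d): α-rule — add ((not b or c) implies not d), d.
        ((not b or c) implies not d): β-rule — branch into not (not b or c)  //  not d.
          branch 2.2.1 (add not (not b or c)):
            not (not b or c): α-rule — add not not b, not c.
            ○ open, literals {b=T, c=F, d=T}.
          branch 2.2.2 (add not d):
            × closes — contains both d and not d.
1 branch closed, 5 open.
Each open branch fixes some atoms; the unmentioned ones are free. Counting distinct full assignments: branch {d=T} (a, b, c) contributes 8 new; branch {c=T, d=T} (a, b) contributes 0 new; branch {c=F, d=F} (a, b) contributes 4 new; branch {b=T} (a, c, d) contributes 2 new; branch {b=T, c=F, d=T} (a) contributes 0 new. Total: 14.

14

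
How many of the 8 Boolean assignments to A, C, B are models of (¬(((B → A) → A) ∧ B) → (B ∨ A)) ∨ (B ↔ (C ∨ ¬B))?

Initial set: {((¬(((B → A) → A) ∧ B) → (B ∨ A)) ∨ (B ↔ (C ∨ ¬B)))}.
((¬(((B → A) → A) ∧ B) → (B ∨ A)) ∨ (B ↔ (C ∨ ¬B))): β-rule — branch into (¬(((B → A) → A) ∧ B) → (B ∨ A))  //  (B ↔ (C ∨ ¬B)).
  branch 1 (add (¬(((B → A) → A) ∧ B) → (B ∨ A))):
    (¬(((B → A) → A) ∧ B) → (B ∨ A)): β-rule — branch into ¬¬(((B → A) → A) ∧ B)  //  (B ∨ A).
      branch 1.1 (add ¬¬(((B → A) → A) ∧ B)):
        ¬¬(((B → A) → A) ∧ B): α-rule — add ((B → A) → A), B.
        ((B → A) → A): β-rule — branch into ¬(B → A)  //  A.
          branch 1.1.1 (add ¬(B → A)):
            ¬(B → A): α-rule — add B, ¬A.
            ○ open, literals {A=false, B=true}.
          branch 1.1.2 (add A):
            ○ open, literals {A=true, B=true}.
      branch 1.2 (add (B ∨ A)):
        (B ∨ A): β-rule — branch into B  //  A.
          branch 1.2.1 (add B):
            ○ open, literals {B=true}.
          branch 1.2.2 (add A):
            ○ open, literals {A=true}.
  branch 2 (add (B ↔ (C ∨ ¬B))):
    (B ↔ (C ∨ ¬B)): β-rule — branch into B, (C ∨ ¬B)  //  ¬B, ¬(C ∨ ¬B).
      branch 2.1 (add B, (C ∨ ¬B)):
        (C ∨ ¬B): β-rule — branch into C  //  ¬B.
          branch 2.1.1 (add C):
            ○ open, literals {B=true, C=true}.
          branch 2.1.2 (add ¬B):
            × closes — contains both B and ¬B.
      branch 2.2 (add ¬B, ¬(C ∨ ¬B)):
        ¬(C ∨ ¬B): α-rule — add ¬C, ¬¬B.
        × closes — contains both B and ¬B.
2 branches closed, 5 open.
Each open branch fixes some atoms; the unmentioned ones are free. Counting distinct full assignments: branch {A=false, B=true} (C) contributes 2 new; branch {A=true, B=true} (C) contributes 2 new; branch {B=true} (A, C) contributes 0 new; branch {A=true} (C, B) contributes 2 new; branch {B=true, C=true} (A) contributes 0 new. Total: 6.

6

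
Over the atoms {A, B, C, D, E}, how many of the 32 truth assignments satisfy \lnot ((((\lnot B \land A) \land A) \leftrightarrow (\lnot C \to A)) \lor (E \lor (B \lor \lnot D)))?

Initial set: {\lnot ((((\lnot B \land A) \land A) \leftrightarrow (\lnot C \to A)) \lor (E \lor (B \lor \lnot D)))}.
\lnot ((((\lnot B \land A) \land A) \leftrightarrow (\lnot C \to A)) \lor (E \lor (B \lor \lnot D))): α-rule — add \lnot (((\lnot B \land A) \land A) \leftrightarrow (\lnot C \to A)), \lnot (E \lor (B \lor \lnot D)).
\lnot (E \lor (B \lor \lnot D)): α-rule — add \lnot E, \lnot (B \lor \lnot D).
\lnot (B \lor \lnot D): α-rule — add \lnot B, \lnot \lnot D.
\lnot (((\lnot B \land A) \land A) \leftrightarrow (\lnot C \to A)): β-rule — branch into ((\lnot B \land A) \land A), \lnot (\lnot C \to A)  //  \lnot ((\lnot B \land A) \land A), (\lnot C \to A).
  branch 1 (add ((\lnot B \land A) \land A), \lnot (\lnot C \to A)):
    ((\lnot B \land A) \land A): α-rule — add (\lnot B \land A), A.
    \lnot (\lnot C \to A): α-rule — add \lnot C, \lnot A.
    × closes — contains both A and \lnot A.
  branch 2 (add \lnot ((\lnot B \land A) \land A), (\lnot C \to A)):
    \lnot ((\lnot B \land A) \land A): β-rule — branch into \lnot (\lnot B \land A)  //  \lnot A.
      branch 2.1 (add \lnot (\lnot B \land A)):
        (\lnot C \to A): β-rule — branch into \lnot \lnot C  //  A.
          branch 2.1.1 (add \lnot \lnot C):
            \lnot (\lnot B \land A): β-rule — branch into \lnot \lnot B  //  \lnot A.
              branch 2.1.1.1 (add \lnot \lnot B):
                × closes — contains both B and \lnot B.
              branch 2.1.1.2 (add \lnot A):
                ○ open, literals {A=false, B=false, C=true, D=true, E=false}.
          branch 2.1.2 (add A):
            \lnot (\lnot B \land A): β-rule — branch into \lnot \lnot B  //  \lnot A.
              branch 2.1.2.1 (add \lnot \lnot B):
                × closes — contains both B and \lnot B.
              branch 2.1.2.2 (add \lnot A):
                × closes — contains both A and \lnot A.
      branch 2.2 (add \lnot A):
        (\lnot C \to A): β-rule — branch into \lnot \lnot C  //  A.
          branch 2.2.1 (add \lnot \lnot C):
            ○ open, literals {A=false, B=false, C=true, D=true, E=false}.
          branch 2.2.2 (add A):
            × closes — contains both A and \lnot A.
5 branches closed, 2 open.
Each open branch fixes some atoms; the unmentioned ones are free. Counting distinct full assignments: branch {A=false, B=false, C=true, D=true, E=false} (none free) contributes 1 new; branch {A=false, B=false, C=true, D=true, E=false} (none free) contributes 0 new. Total: 1.

1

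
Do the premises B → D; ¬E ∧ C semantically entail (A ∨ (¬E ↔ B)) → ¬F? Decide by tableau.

Initial set: {(B → D); (¬E ∧ C); ¬((A ∨ (¬E ↔ B)) → ¬F)}.
(¬E ∧ C): α-rule — add ¬E, C.
¬((A ∨ (¬E ↔ B)) → ¬F): α-rule — add (A ∨ (¬E ↔ B)), ¬¬F.
(B → D): β-rule — branch into ¬B  //  D.
  branch 1 (add ¬B):
    (A ∨ (¬E ↔ B)): β-rule — branch into A  //  (¬E ↔ B).
      branch 1.1 (add A):
        ○ open, literals {A=true, B=false, C=true, E=false, F=true}.
      branch 1.2 (add (¬E ↔ B)):
        (¬E ↔ B): β-rule — branch into ¬E, B  //  ¬¬E, ¬B.
          branch 1.2.1 (add ¬E, B):
            × closes — contains both B and ¬B.
          branch 1.2.2 (add ¬¬E, ¬B):
            × closes — contains both E and ¬E.
  branch 2 (add D):
    (A ∨ (¬E ↔ B)): β-rule — branch into A  //  (¬E ↔ B).
      branch 2.1 (add A):
        ○ open, literals {A=true, C=true, D=true, E=false, F=true}.
      branch 2.2 (add (¬E ↔ B)):
        (¬E ↔ B): β-rule — branch into ¬E, B  //  ¬¬E, ¬B.
          branch 2.2.1 (add ¬E, B):
            ○ open, literals {B=true, C=true, D=true, E=false, F=true}.
          branch 2.2.2 (add ¬¬E, ¬B):
            × closes — contains both E and ¬E.
3 branches closed, 3 open.
An open branch gives a countermodel: A=true, B=false, C=true, E=false, F=true (unmentioned atoms arbitrary); the premises hold there but the conclusion fails.

No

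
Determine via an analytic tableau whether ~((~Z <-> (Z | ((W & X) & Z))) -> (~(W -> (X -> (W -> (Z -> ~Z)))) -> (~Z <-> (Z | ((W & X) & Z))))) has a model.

Unsatisfiable

Initial set: {~((~Z <-> (Z | ((W & X) & Z))) -> (~(W -> (X -> (W -> (Z -> ~Z)))) -> (~Z <-> (Z | ((W & X) & Z)))))}.
~((~Z <-> (Z | ((W & X) & Z))) -> (~(W -> (X -> (W -> (Z -> ~Z)))) -> (~Z <-> (Z | ((W & X) & Z))))): α-rule — add (~Z <-> (Z | ((W & X) & Z))), ~(~(W -> (X -> (W -> (Z -> ~Z)))) -> (~Z <-> (Z | ((W & X) & Z)))).
~(~(W -> (X -> (W -> (Z -> ~Z)))) -> (~Z <-> (Z | ((W & X) & Z)))): α-rule — add ~(W -> (X -> (W -> (Z -> ~Z)))), ~(~Z <-> (Z | ((W & X) & Z))).
~(W -> (X -> (W -> (Z -> ~Z)))): α-rule — add W, ~(X -> (W -> (Z -> ~Z))).
~(X -> (W -> (Z -> ~Z))): α-rule — add X, ~(W -> (Z -> ~Z)).
~(W -> (Z -> ~Z)): α-rule — add W, ~(Z -> ~Z).
~(Z -> ~Z): α-rule — add Z, ~~Z.
(~Z <-> (Z | ((W & X) & Z))): β-rule — branch into ~Z, (Z | ((W & X) & Z))  //  ~~Z, ~(Z | ((W & X) & Z)).
  branch 1 (add ~Z, (Z | ((W & X) & Z))):
    × closes — contains both Z and ~Z.
  branch 2 (add ~~Z, ~(Z | ((W & X) & Z))):
    ~(Z | ((W & X) & Z)): α-rule — add ~Z, ~((W & X) & Z).
    × closes — contains both Z and ~Z.
All 2 branches close.
Every branch closed; the formula is unsatisfiable.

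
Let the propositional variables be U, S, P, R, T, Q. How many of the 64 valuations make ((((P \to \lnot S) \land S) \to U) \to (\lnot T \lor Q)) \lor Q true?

Initial set: {(((((P \to \lnot S) \land S) \to U) \to (\lnot T \lor Q)) \lor Q)}.
(((((P \to \lnot S) \land S) \to U) \to (\lnot T \lor Q)) \lor Q): β-rule — branch into ((((P \to \lnot S) \land S) \to U) \to (\lnot T \lor Q))  //  Q.
  branch 1 (add ((((P \to \lnot S) \land S) \to U) \to (\lnot T \lor Q))):
    ((((P \to \lnot S) \land S) \to U) \to (\lnot T \lor Q)): β-rule — branch into \lnot (((P \to \lnot S) \land S) \to U)  //  (\lnot T \lor Q).
      branch 1.1 (add \lnot (((P \to \lnot S) \land S) \to U)):
        \lnot (((P \to \lnot S) \land S) \to U): α-rule — add ((P \to \lnot S) \land S), \lnot U.
        ((P \to \lnot S) \land S): α-rule — add (P \to \lnot S), S.
        (P \to \lnot S): β-rule — branch into \lnot P  //  \lnot S.
          branch 1.1.1 (add \lnot P):
            ○ open, literals {P=false, S=true, U=false}.
          branch 1.1.2 (add \lnot S):
            × closes — contains both S and \lnot S.
      branch 1.2 (add (\lnot T \lor Q)):
        (\lnot T \lor Q): β-rule — branch into \lnot T  //  Q.
          branch 1.2.1 (add \lnot T):
            ○ open, literals {T=false}.
          branch 1.2.2 (add Q):
            ○ open, literals {Q=true}.
  branch 2 (add Q):
    ○ open, literals {Q=true}.
1 branch closed, 4 open.
Each open branch fixes some atoms; the unmentioned ones are free. Counting distinct full assignments: branch {P=false, S=true, U=false} (R, T, Q) contributes 8 new; branch {T=false} (U, S, P, R, Q) contributes 28 new; branch {Q=true} (U, S, P, R, T) contributes 14 new; branch {Q=true} (U, S, P, R, T) contributes 0 new. Total: 50.

50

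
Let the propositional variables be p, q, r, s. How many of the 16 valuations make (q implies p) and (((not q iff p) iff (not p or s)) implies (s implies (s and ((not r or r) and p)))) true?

12

Initial set: {((q implies p) and (((not q iff p) iff (not p or s)) implies (s implies (s and ((not r or r) and p)))))}.
((q implies p) and (((not q iff p) iff (not p or s)) implies (s implies (s and ((not r or r) and p))))): α-rule — add (q implies p), (((not q iff p) iff (not p or s)) implies (s implies (s and ((not r or r) and p)))).
(q implies p): β-rule — branch into not q  //  p.
  branch 1 (add not q):
    (((not q iff p) iff (not p or s)) implies (s implies (s and ((not r or r) and p)))): β-rule — branch into not ((not q iff p) iff (not p or s))  //  (s implies (s and ((not r or r) and p))).
      branch 1.1 (add not ((not q iff p) iff (not p or s))):
        not ((not q iff p) iff (not p or s)): β-rule — branch into (not q iff p), not (not p or s)  //  not (not q iff p), (not p or s).
          branch 1.1.1 (add (not q iff p), not (not p or s)):
            not (not p or s): α-rule — add not not p, not s.
            (not q iff p): β-rule — branch into not q, p  //  not not q, not p.
              branch 1.1.1.1 (add not q, p):
                ○ open, literals {p=T, q=F, s=F}.
              branch 1.1.1.2 (add not not q, not p):
                × closes — contains both q and not q.
          branch 1.1.2 (add not (not q iff p), (not p or s)):
            not (not q iff p): β-rule — branch into not q, not p  //  not not q, p.
              branch 1.1.2.1 (add not q, not p):
                (not p or s): β-rule — branch into not p  //  s.
                  branch 1.1.2.1.1 (add not p):
                    ○ open, literals {p=F, q=F}.
                  branch 1.1.2.1.2 (add s):
                    ○ open, literals {p=F, q=F, s=T}.
              branch 1.1.2.2 (add not not q, p):
                × closes — contains both q and not q.
      branch 1.2 (add (s implies (s and ((not r or r) and p)))):
        (s implies (s and ((not r or r) and p))): β-rule — branch into not s  //  (s and ((not r or r) and p)).
          branch 1.2.1 (add not s):
            ○ open, literals {q=F, s=F}.
          branch 1.2.2 (add (s and ((not r or r) and p))):
            (s and ((not r or r) and p)): α-rule — add s, ((not r or r) and p).
            ((not r or r) and p): α-rule — add (not r or r), p.
            (not r or r): β-rule — branch into not r  //  r.
              branch 1.2.2.1 (add not r):
                ○ open, literals {p=T, q=F, r=F, s=T}.
              branch 1.2.2.2 (add r):
                ○ open, literals {p=T, q=F, r=T, s=T}.
  branch 2 (add p):
    (((not q iff p) iff (not p or s)) implies (s implies (s and ((not r or r) and p)))): β-rule — branch into not ((not q iff p) iff (not p or s))  //  (s implies (s and ((not r or r) and p))).
      branch 2.1 (add not ((not q iff p) iff (not p or s))):
        not ((not q iff p) iff (not p or s)): β-rule — branch into (not q iff p), not (not p or s)  //  not (not q iff p), (not p or s).
          branch 2.1.1 (add (not q iff p), not (not p or s)):
            not (not p or s): α-rule — add not not p, not s.
            (not q iff p): β-rule — branch into not q, p  //  not not q, not p.
              branch 2.1.1.1 (add not q, p):
                ○ open, literals {p=T, q=F, s=F}.
              branch 2.1.1.2 (add not not q, not p):
                × closes — contains both p and not p.
          branch 2.1.2 (add not (not q iff p), (not p or s)):
            not (not q iff p): β-rule — branch into not q, not p  //  not not q, p.
              branch 2.1.2.1 (add not q, not p):
                × closes — contains both p and not p.
              branch 2.1.2.2 (add not not q, p):
                (not p or s): β-rule — branch into not p  //  s.
                  branch 2.1.2.2.1 (add not p):
                    × closes — contains both p and not p.
                  branch 2.1.2.2.2 (add s):
                    ○ open, literals {p=T, q=T, s=T}.
      branch 2.2 (add (s implies (s and ((not r or r) and p)))):
        (s implies (s and ((not r or r) and p))): β-rule — branch into not s  //  (s and ((not r or r) and p)).
          branch 2.2.1 (add not s):
            ○ open, literals {p=T, s=F}.
          branch 2.2.2 (add (s and ((not r or r) and p))):
            (s and ((not r or r) and p)): α-rule — add s, ((not r or r) and p).
            ((not r or r) and p): α-rule — add (not r or r), p.
            (not r or r): β-rule — branch into not r  //  r.
              branch 2.2.2.1 (add not r):
                ○ open, literals {p=T, r=F, s=T}.
              branch 2.2.2.2 (add r):
                ○ open, literals {p=T, r=T, s=T}.
5 branches closed, 11 open.
Each open branch fixes some atoms; the unmentioned ones are free. Counting distinct full assignments: branch {p=T, q=F, s=F} (r) contributes 2 new; branch {p=F, q=F} (r, s) contributes 4 new; branch {p=F, q=F, s=T} (r) contributes 0 new; branch {q=F, s=F} (p, r) contributes 0 new; branch {p=T, q=F, r=F, s=T} (none free) contributes 1 new; branch {p=T, q=F, r=T, s=T} (none free) contributes 1 new; branch {p=T, q=F, s=F} (r) contributes 0 new; branch {p=T, q=T, s=T} (r) contributes 2 new; branch {p=T, s=F} (q, r) contributes 2 new; branch {p=T, r=F, s=T} (q) contributes 0 new; branch {p=T, r=T, s=T} (q) contributes 0 new. Total: 12.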